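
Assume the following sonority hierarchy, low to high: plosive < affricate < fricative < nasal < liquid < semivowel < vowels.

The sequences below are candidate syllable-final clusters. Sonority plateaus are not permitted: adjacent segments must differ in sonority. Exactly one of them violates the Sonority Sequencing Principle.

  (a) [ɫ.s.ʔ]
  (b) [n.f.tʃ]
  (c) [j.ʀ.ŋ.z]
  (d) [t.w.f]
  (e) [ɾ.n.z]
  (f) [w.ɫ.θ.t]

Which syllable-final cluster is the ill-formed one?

(a) [ɫ.s.ʔ]: profile 5-3-1 — obeys.
(b) [n.f.tʃ]: profile 4-3-2 — obeys.
(c) [j.ʀ.ŋ.z]: profile 6-5-4-3 — obeys.
(d) [t.w.f]: profile 1-6-3 — violates.
(e) [ɾ.n.z]: profile 5-4-3 — obeys.
(f) [w.ɫ.θ.t]: profile 6-5-3-1 — obeys.

d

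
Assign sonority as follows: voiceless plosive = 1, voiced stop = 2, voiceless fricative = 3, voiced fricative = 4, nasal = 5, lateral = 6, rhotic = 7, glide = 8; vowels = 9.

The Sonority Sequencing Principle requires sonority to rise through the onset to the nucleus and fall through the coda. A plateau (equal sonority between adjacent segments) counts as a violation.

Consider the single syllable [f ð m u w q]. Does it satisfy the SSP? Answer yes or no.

Onset: /f/ is a voiceless fricative (sonority 3), /ð/ is a voiced fricative (sonority 4), /m/ is a nasal (sonority 5); then the nucleus /u/ (sonority 9).
Onset profile 3-4-5-9 — rises to the nucleus.
Coda: /w/ is a glide (sonority 8), /q/ is a voiceless plosive (sonority 1).
Coda profile 9-8-1 — falls from the nucleus.

yes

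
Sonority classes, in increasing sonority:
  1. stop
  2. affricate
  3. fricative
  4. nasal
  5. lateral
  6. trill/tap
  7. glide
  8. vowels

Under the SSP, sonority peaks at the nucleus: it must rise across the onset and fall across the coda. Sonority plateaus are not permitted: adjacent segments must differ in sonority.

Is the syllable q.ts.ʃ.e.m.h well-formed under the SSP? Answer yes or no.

Onset: /q/ is a stop (sonority 1), /ts/ is an affricate (sonority 2), /ʃ/ is a fricative (sonority 3); then the nucleus /e/ (sonority 8).
Onset profile 1-2-3-8 — rises to the nucleus.
Coda: /m/ is a nasal (sonority 4), /h/ is a fricative (sonority 3).
Coda profile 8-4-3 — falls from the nucleus.

yes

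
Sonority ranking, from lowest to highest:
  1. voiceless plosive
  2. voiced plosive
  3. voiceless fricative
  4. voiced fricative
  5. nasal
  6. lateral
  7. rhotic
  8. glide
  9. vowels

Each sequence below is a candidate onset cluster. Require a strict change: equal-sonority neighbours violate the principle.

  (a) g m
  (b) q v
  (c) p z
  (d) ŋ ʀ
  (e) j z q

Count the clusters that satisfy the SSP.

(a) g m: profile 2-5 — obeys.
(b) q v: profile 1-4 — obeys.
(c) p z: profile 1-4 — obeys.
(d) ŋ ʀ: profile 5-7 — obeys.
(e) j z q: profile 8-4-1 — violates.

4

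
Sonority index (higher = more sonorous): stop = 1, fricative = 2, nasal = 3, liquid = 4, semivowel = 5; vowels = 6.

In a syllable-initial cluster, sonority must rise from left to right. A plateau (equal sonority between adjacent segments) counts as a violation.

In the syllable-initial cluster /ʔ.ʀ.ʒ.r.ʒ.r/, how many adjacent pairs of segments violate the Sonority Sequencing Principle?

/ʔ/: stop = 1.
/ʀ/: liquid = 4.
/ʒ/: fricative = 2.
/r/: liquid = 4.
/ʒ/: fricative = 2.
/r/: liquid = 4.
/ʔ/→/ʀ/: 1→4 (rises) — ok.
/ʀ/→/ʒ/: 4→2 (does not rise) — violation.
/ʒ/→/r/: 2→4 (rises) — ok.
/r/→/ʒ/: 4→2 (does not rise) — violation.
/ʒ/→/r/: 2→4 (rises) — ok.

2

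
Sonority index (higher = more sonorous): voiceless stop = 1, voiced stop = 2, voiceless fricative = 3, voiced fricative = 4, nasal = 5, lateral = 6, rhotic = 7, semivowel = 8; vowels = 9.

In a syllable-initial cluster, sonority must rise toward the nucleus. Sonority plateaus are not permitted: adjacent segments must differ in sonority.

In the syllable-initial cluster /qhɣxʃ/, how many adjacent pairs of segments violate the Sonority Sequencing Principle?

/q/ is a voiceless stop (sonority 1).
/h/ is a voiceless fricative (sonority 3).
/ɣ/ is a voiced fricative (sonority 4).
/x/ is a voiceless fricative (sonority 3).
/ʃ/ is a voiceless fricative (sonority 3).
/q/→/h/: 1→3 (rises) — ok.
/h/→/ɣ/: 3→4 (rises) — ok.
/ɣ/→/x/: 4→3 (does not rise) — violation.
/x/→/ʃ/: 3→3 (plateau) — violation.

2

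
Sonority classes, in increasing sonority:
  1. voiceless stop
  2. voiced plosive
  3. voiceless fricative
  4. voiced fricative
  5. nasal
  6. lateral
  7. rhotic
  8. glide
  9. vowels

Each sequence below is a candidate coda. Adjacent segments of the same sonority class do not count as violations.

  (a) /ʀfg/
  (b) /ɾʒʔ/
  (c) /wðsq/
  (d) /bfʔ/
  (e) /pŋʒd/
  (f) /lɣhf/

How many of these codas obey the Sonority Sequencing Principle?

4

(a) 7-3-2 → obeys
(b) 7-4-1 → obeys
(c) 8-4-3-1 → obeys
(d) 2-3-1 → violates
(e) 1-5-4-2 → violates
(f) 6-4-3-3 → obeys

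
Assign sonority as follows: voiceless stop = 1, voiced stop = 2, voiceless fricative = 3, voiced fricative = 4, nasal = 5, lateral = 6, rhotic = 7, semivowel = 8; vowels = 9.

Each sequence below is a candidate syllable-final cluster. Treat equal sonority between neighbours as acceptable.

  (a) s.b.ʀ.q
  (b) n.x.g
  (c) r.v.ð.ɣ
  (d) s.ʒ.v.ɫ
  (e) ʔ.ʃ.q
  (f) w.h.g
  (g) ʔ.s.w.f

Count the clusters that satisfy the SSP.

(a) sonority 3-2-7-1: ill-formed.
(b) sonority 5-3-2: well-formed.
(c) sonority 7-4-4-4: well-formed.
(d) sonority 3-4-4-6: ill-formed.
(e) sonority 1-3-1: ill-formed.
(f) sonority 8-3-2: well-formed.
(g) sonority 1-3-8-3: ill-formed.

3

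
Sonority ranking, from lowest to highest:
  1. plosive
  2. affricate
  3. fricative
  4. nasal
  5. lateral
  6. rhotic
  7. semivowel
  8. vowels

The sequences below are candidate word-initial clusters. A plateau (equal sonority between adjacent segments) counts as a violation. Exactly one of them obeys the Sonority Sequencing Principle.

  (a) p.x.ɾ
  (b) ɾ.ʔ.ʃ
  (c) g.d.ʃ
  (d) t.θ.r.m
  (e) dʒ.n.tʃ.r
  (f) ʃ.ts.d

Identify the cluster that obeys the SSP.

(a) 1-3-6 → obeys
(b) 6-1-3 → violates
(c) 1-1-3 → violates
(d) 1-3-6-4 → violates
(e) 2-4-2-6 → violates
(f) 3-2-1 → violates

a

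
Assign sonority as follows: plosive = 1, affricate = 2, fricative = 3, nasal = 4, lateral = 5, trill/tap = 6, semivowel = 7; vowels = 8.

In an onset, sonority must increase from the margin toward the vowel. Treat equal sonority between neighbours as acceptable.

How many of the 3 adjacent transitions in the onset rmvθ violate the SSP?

/r/ is a trill/tap (sonority 6).
/m/ is a nasal (sonority 4).
/v/ is a fricative (sonority 3).
/θ/ is a fricative (sonority 3).
/r/→/m/: 6→4 (does not rise) — violation.
/m/→/v/: 4→3 (does not rise) — violation.
/v/→/θ/: 3→3 (plateau, allowed) — ok.

2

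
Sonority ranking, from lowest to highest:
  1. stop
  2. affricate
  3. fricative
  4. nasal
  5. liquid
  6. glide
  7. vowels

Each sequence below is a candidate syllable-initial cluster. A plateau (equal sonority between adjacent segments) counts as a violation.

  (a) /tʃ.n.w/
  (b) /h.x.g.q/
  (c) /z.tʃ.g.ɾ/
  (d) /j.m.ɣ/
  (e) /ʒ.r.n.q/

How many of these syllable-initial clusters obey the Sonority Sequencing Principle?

(a) sonority 2-4-6: well-formed.
(b) sonority 3-3-1-1: ill-formed.
(c) sonority 3-2-1-5: ill-formed.
(d) sonority 6-4-3: ill-formed.
(e) sonority 3-5-4-1: ill-formed.

1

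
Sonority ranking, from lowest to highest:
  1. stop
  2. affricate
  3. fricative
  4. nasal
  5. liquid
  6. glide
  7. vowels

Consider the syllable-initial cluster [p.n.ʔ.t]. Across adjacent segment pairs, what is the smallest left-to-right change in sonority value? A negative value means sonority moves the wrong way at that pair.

-3

/p/ — stop, sonority 1.
/n/ — nasal, sonority 4.
/ʔ/ — stop, sonority 1.
/t/ — stop, sonority 1.
/p/→/n/: change +3.
/n/→/ʔ/: change -3.
/ʔ/→/t/: change +0.
Minimum = -3.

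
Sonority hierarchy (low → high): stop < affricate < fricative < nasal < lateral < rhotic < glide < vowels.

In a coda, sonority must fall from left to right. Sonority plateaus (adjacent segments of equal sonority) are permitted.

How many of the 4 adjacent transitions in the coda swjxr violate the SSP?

2

/s/: fricative = 3.
/w/: glide = 7.
/j/: glide = 7.
/x/: fricative = 3.
/r/: rhotic = 6.
/s/→/w/: 3→7 (does not fall) — violation.
/w/→/j/: 7→7 (plateau, allowed) — ok.
/j/→/x/: 7→3 (falls) — ok.
/x/→/r/: 3→6 (does not fall) — violation.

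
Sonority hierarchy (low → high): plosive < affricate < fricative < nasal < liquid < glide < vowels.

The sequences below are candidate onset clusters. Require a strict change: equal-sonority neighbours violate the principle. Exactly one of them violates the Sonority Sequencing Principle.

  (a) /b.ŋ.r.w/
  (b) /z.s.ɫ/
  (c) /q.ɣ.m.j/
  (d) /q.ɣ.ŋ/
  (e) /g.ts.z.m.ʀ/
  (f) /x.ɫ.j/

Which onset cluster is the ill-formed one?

b

(a) 1-4-5-6 → obeys
(b) 3-3-5 → violates
(c) 1-3-4-6 → obeys
(d) 1-3-4 → obeys
(e) 1-2-3-4-5 → obeys
(f) 3-5-6 → obeys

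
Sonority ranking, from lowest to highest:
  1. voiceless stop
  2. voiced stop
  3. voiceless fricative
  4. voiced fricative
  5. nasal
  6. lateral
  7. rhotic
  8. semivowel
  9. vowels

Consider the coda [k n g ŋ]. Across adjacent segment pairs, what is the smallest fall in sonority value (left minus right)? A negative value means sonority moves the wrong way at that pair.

-4

/k/: voiceless stop = 1.
/n/: nasal = 5.
/g/: voiced stop = 2.
/ŋ/: nasal = 5.
/k/→/n/: change -4.
/n/→/g/: change +3.
/g/→/ŋ/: change -3.
Minimum = -4.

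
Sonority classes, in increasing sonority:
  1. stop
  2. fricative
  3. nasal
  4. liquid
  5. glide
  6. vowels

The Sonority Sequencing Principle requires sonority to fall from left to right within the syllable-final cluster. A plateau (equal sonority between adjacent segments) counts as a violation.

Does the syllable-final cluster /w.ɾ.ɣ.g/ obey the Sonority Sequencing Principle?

yes

/w/ is a glide (sonority 5).
/ɾ/ is a liquid (sonority 4).
/ɣ/ is a fricative (sonority 2).
/g/ is a stop (sonority 1).
The profile 5-4-2-1 strictly falls, so the syllable-final cluster satisfies the SSP.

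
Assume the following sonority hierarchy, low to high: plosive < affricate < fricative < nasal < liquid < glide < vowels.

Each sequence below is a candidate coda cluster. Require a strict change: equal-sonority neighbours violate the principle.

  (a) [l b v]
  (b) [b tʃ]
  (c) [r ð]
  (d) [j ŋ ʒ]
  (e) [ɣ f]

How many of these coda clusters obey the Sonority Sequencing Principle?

(a) sonority 5-1-3: ill-formed.
(b) sonority 1-2: ill-formed.
(c) sonority 5-3: well-formed.
(d) sonority 6-4-3: well-formed.
(e) sonority 3-3: ill-formed.

2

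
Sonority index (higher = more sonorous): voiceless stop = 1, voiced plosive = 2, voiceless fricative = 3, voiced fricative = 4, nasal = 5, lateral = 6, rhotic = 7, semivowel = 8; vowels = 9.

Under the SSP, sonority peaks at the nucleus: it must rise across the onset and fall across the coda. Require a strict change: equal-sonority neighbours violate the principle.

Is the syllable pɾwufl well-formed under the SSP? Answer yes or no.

no

Onset: /p/ is a voiceless stop (sonority 1), /ɾ/ is a rhotic (sonority 7), /w/ is a semivowel (sonority 8); then the nucleus /u/ (sonority 9).
Onset profile 1-7-8-9 — rises to the nucleus.
Coda: /f/ is a voiceless fricative (sonority 3), /l/ is a lateral (sonority 6).
Coda profile 9-3-6 — does not strictly fall throughout.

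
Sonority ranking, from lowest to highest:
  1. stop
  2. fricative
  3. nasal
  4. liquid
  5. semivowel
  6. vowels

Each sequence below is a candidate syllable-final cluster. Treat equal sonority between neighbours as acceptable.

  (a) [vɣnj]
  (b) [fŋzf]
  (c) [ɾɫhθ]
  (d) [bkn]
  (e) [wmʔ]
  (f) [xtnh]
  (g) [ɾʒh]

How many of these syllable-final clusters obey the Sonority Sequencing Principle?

3

(a) 2-2-3-5 → violates
(b) 2-3-2-2 → violates
(c) 4-4-2-2 → obeys
(d) 1-1-3 → violates
(e) 5-3-1 → obeys
(f) 2-1-3-2 → violates
(g) 4-2-2 → obeys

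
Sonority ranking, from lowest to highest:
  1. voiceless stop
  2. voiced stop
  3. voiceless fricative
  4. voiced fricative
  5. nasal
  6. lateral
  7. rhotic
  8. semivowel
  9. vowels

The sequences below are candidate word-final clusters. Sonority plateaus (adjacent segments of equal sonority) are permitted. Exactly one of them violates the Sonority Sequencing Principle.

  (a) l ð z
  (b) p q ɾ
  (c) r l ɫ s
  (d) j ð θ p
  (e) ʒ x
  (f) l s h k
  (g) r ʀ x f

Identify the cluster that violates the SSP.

(a) sonority 6-4-4: well-formed.
(b) sonority 1-1-7: ill-formed.
(c) sonority 7-6-6-3: well-formed.
(d) sonority 8-4-3-1: well-formed.
(e) sonority 4-3: well-formed.
(f) sonority 6-3-3-1: well-formed.
(g) sonority 7-7-3-3: well-formed.

b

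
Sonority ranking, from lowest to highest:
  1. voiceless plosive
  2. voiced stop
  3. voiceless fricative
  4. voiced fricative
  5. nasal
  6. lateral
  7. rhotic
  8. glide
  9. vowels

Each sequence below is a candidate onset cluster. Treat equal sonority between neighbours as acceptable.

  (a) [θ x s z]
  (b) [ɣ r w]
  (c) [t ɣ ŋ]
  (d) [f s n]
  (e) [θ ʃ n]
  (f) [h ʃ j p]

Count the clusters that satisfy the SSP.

(a) [θ x s z]: profile 3-3-3-4 — obeys.
(b) [ɣ r w]: profile 4-7-8 — obeys.
(c) [t ɣ ŋ]: profile 1-4-5 — obeys.
(d) [f s n]: profile 3-3-5 — obeys.
(e) [θ ʃ n]: profile 3-3-5 — obeys.
(f) [h ʃ j p]: profile 3-3-8-1 — violates.

5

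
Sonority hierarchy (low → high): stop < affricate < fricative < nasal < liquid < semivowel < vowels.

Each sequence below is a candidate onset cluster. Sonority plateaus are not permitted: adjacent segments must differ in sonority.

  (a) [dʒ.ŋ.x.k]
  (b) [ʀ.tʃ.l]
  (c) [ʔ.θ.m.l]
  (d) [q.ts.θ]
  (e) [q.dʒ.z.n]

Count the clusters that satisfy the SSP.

(a) 2-4-3-1 → violates
(b) 5-2-5 → violates
(c) 1-3-4-5 → obeys
(d) 1-2-3 → obeys
(e) 1-2-3-4 → obeys

3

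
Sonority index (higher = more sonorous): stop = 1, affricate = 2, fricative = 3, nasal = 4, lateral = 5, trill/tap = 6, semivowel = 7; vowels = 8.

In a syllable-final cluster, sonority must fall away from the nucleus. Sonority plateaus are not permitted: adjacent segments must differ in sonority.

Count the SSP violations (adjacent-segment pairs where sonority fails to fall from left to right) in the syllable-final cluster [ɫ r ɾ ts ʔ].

/ɫ/ is a lateral (sonority 5).
/r/ is a trill/tap (sonority 6).
/ɾ/ is a trill/tap (sonority 6).
/ts/ is an affricate (sonority 2).
/ʔ/ is a stop (sonority 1).
/ɫ/→/r/: 5→6 (does not fall) — violation.
/r/→/ɾ/: 6→6 (plateau) — violation.
/ɾ/→/ts/: 6→2 (falls) — ok.
/ts/→/ʔ/: 2→1 (falls) — ok.

2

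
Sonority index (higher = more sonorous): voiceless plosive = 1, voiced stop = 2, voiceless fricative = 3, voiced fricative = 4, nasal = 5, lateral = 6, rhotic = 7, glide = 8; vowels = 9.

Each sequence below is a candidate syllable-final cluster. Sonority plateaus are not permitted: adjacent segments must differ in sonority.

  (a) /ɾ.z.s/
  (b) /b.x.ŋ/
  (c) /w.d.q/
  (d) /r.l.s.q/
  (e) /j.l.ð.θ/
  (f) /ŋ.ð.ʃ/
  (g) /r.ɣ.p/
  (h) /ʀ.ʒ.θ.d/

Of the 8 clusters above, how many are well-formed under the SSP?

7

(a) 7-4-3 → obeys
(b) 2-3-5 → violates
(c) 8-2-1 → obeys
(d) 7-6-3-1 → obeys
(e) 8-6-4-3 → obeys
(f) 5-4-3 → obeys
(g) 7-4-1 → obeys
(h) 7-4-3-2 → obeys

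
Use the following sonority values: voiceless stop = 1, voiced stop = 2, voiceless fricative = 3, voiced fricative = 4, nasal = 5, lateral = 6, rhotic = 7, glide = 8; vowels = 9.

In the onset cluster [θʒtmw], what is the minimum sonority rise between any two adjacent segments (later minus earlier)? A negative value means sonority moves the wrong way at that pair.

/θ/: voiceless fricative = 3.
/ʒ/: voiced fricative = 4.
/t/: voiceless stop = 1.
/m/: nasal = 5.
/w/: glide = 8.
/θ/→/ʒ/: change +1.
/ʒ/→/t/: change -3.
/t/→/m/: change +4.
/m/→/w/: change +3.
Minimum = -3.

-3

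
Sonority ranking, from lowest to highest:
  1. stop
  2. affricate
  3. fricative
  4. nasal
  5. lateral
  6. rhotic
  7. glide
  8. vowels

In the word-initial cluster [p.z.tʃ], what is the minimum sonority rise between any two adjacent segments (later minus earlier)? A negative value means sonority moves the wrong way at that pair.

-1

/p/: stop = 1.
/z/: fricative = 3.
/tʃ/: affricate = 2.
/p/→/z/: change +2.
/z/→/tʃ/: change -1.
Minimum = -1.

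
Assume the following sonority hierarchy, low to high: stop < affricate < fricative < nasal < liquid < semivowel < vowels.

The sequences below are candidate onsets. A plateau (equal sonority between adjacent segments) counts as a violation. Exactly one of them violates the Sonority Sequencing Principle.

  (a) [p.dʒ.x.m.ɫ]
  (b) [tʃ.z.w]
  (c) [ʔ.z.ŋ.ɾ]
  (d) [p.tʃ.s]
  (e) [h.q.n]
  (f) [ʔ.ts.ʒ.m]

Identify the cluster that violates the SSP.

e

(a) 1-2-3-4-5 → obeys
(b) 2-3-6 → obeys
(c) 1-3-4-5 → obeys
(d) 1-2-3 → obeys
(e) 3-1-4 → violates
(f) 1-2-3-4 → obeys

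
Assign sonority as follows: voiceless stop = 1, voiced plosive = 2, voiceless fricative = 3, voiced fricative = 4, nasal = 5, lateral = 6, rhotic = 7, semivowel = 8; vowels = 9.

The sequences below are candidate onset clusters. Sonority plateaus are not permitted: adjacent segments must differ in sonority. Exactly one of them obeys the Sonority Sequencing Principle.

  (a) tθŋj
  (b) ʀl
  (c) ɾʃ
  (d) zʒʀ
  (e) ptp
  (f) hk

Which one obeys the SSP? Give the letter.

a

(a) 1-3-5-8 → obeys
(b) 7-6 → violates
(c) 7-3 → violates
(d) 4-4-7 → violates
(e) 1-1-1 → violates
(f) 3-1 → violates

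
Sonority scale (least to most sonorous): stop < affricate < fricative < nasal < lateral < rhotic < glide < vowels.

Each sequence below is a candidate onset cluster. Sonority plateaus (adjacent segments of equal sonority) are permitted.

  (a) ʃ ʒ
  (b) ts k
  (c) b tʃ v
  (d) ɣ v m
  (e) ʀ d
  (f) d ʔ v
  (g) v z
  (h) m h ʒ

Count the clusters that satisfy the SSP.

5

(a) ʃ ʒ: profile 3-3 — obeys.
(b) ts k: profile 2-1 — violates.
(c) b tʃ v: profile 1-2-3 — obeys.
(d) ɣ v m: profile 3-3-4 — obeys.
(e) ʀ d: profile 6-1 — violates.
(f) d ʔ v: profile 1-1-3 — obeys.
(g) v z: profile 3-3 — obeys.
(h) m h ʒ: profile 4-3-3 — violates.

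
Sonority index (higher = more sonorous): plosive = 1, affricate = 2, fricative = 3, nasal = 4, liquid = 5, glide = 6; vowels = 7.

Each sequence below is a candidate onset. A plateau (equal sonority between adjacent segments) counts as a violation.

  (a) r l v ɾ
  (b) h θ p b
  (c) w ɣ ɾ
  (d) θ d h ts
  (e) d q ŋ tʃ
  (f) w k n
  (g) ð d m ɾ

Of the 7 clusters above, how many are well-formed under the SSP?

(a) sonority 5-5-3-5: ill-formed.
(b) sonority 3-3-1-1: ill-formed.
(c) sonority 6-3-5: ill-formed.
(d) sonority 3-1-3-2: ill-formed.
(e) sonority 1-1-4-2: ill-formed.
(f) sonority 6-1-4: ill-formed.
(g) sonority 3-1-4-5: ill-formed.

0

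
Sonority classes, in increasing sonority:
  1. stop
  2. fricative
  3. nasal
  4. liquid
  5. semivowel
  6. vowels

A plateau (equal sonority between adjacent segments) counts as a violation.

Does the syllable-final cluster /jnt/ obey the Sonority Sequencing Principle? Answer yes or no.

/j/ is a semivowel (sonority 5).
/n/ is a nasal (sonority 3).
/t/ is a stop (sonority 1).
The profile 5-3-1 strictly falls, so the syllable-final cluster satisfies the SSP.

yes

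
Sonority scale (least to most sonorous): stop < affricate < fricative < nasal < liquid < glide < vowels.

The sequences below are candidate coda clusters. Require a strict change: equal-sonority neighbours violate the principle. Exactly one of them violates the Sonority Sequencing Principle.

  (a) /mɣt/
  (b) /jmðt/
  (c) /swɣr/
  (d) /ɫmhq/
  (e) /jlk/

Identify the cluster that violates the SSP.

(a) sonority 4-3-1: well-formed.
(b) sonority 6-4-3-1: well-formed.
(c) sonority 3-6-3-5: ill-formed.
(d) sonority 5-4-3-1: well-formed.
(e) sonority 6-5-1: well-formed.

c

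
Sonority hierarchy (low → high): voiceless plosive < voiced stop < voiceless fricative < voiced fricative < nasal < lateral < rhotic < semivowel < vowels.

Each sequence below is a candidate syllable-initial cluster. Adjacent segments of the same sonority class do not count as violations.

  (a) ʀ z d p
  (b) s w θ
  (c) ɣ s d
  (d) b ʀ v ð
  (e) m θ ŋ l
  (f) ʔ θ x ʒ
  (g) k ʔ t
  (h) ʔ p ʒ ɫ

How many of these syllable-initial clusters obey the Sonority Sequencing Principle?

(a) 7-4-2-1 → violates
(b) 3-8-3 → violates
(c) 4-3-2 → violates
(d) 2-7-4-4 → violates
(e) 5-3-5-6 → violates
(f) 1-3-3-4 → obeys
(g) 1-1-1 → obeys
(h) 1-1-4-6 → obeys

3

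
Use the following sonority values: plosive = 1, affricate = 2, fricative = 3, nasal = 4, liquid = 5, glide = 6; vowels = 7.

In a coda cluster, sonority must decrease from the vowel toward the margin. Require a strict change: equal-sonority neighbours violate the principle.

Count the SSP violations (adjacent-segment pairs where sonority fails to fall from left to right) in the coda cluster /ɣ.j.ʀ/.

1

/ɣ/ — fricative, sonority 3.
/j/ — glide, sonority 6.
/ʀ/ — liquid, sonority 5.
/ɣ/→/j/: 3→6 (does not fall) — violation.
/j/→/ʀ/: 6→5 (falls) — ok.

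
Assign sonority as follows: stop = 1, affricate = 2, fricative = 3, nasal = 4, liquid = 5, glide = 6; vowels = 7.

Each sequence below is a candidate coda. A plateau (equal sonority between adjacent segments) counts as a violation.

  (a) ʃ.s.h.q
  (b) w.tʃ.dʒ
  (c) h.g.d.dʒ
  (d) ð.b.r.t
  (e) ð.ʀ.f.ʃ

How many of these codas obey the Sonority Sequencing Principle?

(a) sonority 3-3-3-1: ill-formed.
(b) sonority 6-2-2: ill-formed.
(c) sonority 3-1-1-2: ill-formed.
(d) sonority 3-1-5-1: ill-formed.
(e) sonority 3-5-3-3: ill-formed.

0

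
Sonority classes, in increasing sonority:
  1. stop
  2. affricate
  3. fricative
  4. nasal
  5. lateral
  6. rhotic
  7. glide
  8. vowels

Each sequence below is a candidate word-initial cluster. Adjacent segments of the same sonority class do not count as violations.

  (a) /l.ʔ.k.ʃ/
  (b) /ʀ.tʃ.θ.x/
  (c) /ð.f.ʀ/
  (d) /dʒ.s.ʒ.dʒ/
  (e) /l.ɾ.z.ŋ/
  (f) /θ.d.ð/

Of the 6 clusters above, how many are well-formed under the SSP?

1

(a) /l.ʔ.k.ʃ/: profile 5-1-1-3 — violates.
(b) /ʀ.tʃ.θ.x/: profile 6-2-3-3 — violates.
(c) /ð.f.ʀ/: profile 3-3-6 — obeys.
(d) /dʒ.s.ʒ.dʒ/: profile 2-3-3-2 — violates.
(e) /l.ɾ.z.ŋ/: profile 5-6-3-4 — violates.
(f) /θ.d.ð/: profile 3-1-3 — violates.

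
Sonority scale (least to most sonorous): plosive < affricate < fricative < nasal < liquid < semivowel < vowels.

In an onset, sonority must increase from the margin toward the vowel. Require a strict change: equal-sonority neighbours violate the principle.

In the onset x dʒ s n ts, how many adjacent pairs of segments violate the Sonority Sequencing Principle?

/x/: fricative = 3.
/dʒ/: affricate = 2.
/s/: fricative = 3.
/n/: nasal = 4.
/ts/: affricate = 2.
/x/→/dʒ/: 3→2 (does not rise) — violation.
/dʒ/→/s/: 2→3 (rises) — ok.
/s/→/n/: 3→4 (rises) — ok.
/n/→/ts/: 4→2 (does not rise) — violation.

2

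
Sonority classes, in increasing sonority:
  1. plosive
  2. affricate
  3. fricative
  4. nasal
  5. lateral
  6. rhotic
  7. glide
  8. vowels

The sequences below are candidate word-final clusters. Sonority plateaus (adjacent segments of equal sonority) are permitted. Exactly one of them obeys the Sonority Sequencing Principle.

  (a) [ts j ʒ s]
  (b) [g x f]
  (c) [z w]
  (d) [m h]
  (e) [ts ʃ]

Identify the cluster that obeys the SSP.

(a) [ts j ʒ s]: profile 2-7-3-3 — violates.
(b) [g x f]: profile 1-3-3 — violates.
(c) [z w]: profile 3-7 — violates.
(d) [m h]: profile 4-3 — obeys.
(e) [ts ʃ]: profile 2-3 — violates.

d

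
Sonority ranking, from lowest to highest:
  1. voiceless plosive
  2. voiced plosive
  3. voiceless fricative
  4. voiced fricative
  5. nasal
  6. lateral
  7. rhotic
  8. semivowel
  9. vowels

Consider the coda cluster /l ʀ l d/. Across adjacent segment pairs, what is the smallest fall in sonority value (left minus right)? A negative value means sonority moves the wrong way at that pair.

-1

/l/ is a lateral (sonority 6).
/ʀ/ is a rhotic (sonority 7).
/l/ is a lateral (sonority 6).
/d/ is a voiced plosive (sonority 2).
/l/→/ʀ/: change -1.
/ʀ/→/l/: change +1.
/l/→/d/: change +4.
Minimum = -1.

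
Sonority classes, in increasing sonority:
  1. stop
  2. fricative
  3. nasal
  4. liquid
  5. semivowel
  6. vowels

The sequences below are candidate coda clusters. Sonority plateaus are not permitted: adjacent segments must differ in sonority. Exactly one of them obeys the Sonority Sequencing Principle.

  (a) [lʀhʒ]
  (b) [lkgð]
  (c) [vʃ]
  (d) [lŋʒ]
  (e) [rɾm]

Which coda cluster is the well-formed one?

(a) [lʀhʒ]: profile 4-4-2-2 — violates.
(b) [lkgð]: profile 4-1-1-2 — violates.
(c) [vʃ]: profile 2-2 — violates.
(d) [lŋʒ]: profile 4-3-2 — obeys.
(e) [rɾm]: profile 4-4-3 — violates.

d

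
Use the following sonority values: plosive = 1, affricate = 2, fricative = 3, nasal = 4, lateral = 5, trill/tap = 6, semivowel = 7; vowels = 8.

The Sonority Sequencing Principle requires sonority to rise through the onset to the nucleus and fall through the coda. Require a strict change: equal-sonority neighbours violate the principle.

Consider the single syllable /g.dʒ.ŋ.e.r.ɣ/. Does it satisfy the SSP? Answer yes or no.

Onset: /g/ is a plosive (sonority 1), /dʒ/ is an affricate (sonority 2), /ŋ/ is a nasal (sonority 4); then the nucleus /e/ (sonority 8).
Onset profile 1-2-4-8 — rises to the nucleus.
Coda: /r/ is a trill/tap (sonority 6), /ɣ/ is a fricative (sonority 3).
Coda profile 8-6-3 — falls from the nucleus.

yes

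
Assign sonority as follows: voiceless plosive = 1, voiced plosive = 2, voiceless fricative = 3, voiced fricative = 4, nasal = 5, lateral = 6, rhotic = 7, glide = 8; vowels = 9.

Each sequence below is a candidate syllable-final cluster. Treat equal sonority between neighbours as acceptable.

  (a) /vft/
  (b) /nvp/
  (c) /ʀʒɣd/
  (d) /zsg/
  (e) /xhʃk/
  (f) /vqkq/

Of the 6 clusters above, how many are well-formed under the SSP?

(a) sonority 4-3-1: well-formed.
(b) sonority 5-4-1: well-formed.
(c) sonority 7-4-4-2: well-formed.
(d) sonority 4-3-2: well-formed.
(e) sonority 3-3-3-1: well-formed.
(f) sonority 4-1-1-1: well-formed.

6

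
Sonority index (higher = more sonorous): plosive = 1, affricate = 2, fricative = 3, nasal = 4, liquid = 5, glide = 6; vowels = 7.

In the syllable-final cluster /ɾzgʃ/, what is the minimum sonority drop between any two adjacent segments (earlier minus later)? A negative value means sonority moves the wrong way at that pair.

-2

/ɾ/ is a liquid (sonority 5).
/z/ is a fricative (sonority 3).
/g/ is a plosive (sonority 1).
/ʃ/ is a fricative (sonority 3).
/ɾ/→/z/: change +2.
/z/→/g/: change +2.
/g/→/ʃ/: change -2.
Minimum = -2.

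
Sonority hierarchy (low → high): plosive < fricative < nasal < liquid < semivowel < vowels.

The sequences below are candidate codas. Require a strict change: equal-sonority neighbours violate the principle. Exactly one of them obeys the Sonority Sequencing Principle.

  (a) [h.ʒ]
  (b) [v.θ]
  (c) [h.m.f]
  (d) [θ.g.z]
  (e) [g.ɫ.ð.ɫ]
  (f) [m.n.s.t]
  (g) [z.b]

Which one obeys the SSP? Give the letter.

(a) 2-2 → violates
(b) 2-2 → violates
(c) 2-3-2 → violates
(d) 2-1-2 → violates
(e) 1-4-2-4 → violates
(f) 3-3-2-1 → violates
(g) 2-1 → obeys

g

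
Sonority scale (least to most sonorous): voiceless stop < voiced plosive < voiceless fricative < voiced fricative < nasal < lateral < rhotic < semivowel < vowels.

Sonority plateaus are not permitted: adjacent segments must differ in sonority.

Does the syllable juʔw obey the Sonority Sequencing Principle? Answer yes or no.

no

Onset: /j/ is a semivowel (sonority 8); then the nucleus /u/ (sonority 9).
Onset profile 8-9 — rises to the nucleus.
Coda: /ʔ/ is a voiceless stop (sonority 1), /w/ is a semivowel (sonority 8).
Coda profile 9-1-8 — does not strictly fall throughout.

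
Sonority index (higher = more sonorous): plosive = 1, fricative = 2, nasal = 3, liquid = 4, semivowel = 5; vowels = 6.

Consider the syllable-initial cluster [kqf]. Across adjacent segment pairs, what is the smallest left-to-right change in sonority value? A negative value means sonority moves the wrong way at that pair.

0

/k/ — plosive, sonority 1.
/q/ — plosive, sonority 1.
/f/ — fricative, sonority 2.
/k/→/q/: change +0.
/q/→/f/: change +1.
Minimum = 0.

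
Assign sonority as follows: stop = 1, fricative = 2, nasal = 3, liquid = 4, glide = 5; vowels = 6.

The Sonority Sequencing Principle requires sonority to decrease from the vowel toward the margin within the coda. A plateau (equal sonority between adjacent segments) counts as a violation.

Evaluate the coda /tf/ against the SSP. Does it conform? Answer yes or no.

no

/t/ is a stop (sonority 1).
/f/ is a fricative (sonority 2).
The profile is 1-2. Between /t/ (1) and /f/ (2) sonority does not fall, so the cluster violates the SSP.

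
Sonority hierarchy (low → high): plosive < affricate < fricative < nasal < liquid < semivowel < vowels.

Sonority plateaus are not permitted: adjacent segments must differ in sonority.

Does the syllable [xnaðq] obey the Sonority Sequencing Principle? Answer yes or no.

Onset: /x/ is a fricative (sonority 3), /n/ is a nasal (sonority 4); then the nucleus /a/ (sonority 7).
Onset profile 3-4-7 — rises to the nucleus.
Coda: /ð/ is a fricative (sonority 3), /q/ is a plosive (sonority 1).
Coda profile 7-3-1 — falls from the nucleus.

yes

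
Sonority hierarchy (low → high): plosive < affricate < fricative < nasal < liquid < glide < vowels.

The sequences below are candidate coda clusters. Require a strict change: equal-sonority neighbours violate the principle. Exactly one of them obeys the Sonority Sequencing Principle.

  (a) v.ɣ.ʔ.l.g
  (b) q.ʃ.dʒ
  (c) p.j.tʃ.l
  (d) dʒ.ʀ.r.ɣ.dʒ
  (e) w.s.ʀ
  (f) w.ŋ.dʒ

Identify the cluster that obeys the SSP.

(a) 3-3-1-5-1 → violates
(b) 1-3-2 → violates
(c) 1-6-2-5 → violates
(d) 2-5-5-3-2 → violates
(e) 6-3-5 → violates
(f) 6-4-2 → obeys

f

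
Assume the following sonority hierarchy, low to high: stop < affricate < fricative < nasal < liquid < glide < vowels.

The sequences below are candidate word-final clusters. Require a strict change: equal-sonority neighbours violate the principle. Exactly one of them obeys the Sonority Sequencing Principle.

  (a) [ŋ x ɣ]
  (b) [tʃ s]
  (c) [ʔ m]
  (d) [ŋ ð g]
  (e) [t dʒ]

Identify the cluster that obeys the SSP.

(a) [ŋ x ɣ]: profile 4-3-3 — violates.
(b) [tʃ s]: profile 2-3 — violates.
(c) [ʔ m]: profile 1-4 — violates.
(d) [ŋ ð g]: profile 4-3-1 — obeys.
(e) [t dʒ]: profile 1-2 — violates.

d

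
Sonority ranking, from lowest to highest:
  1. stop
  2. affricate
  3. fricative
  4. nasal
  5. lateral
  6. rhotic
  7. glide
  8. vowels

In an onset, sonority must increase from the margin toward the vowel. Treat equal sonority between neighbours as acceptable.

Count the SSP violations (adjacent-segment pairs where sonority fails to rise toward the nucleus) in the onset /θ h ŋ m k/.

1

/θ/ is a fricative (sonority 3).
/h/ is a fricative (sonority 3).
/ŋ/ is a nasal (sonority 4).
/m/ is a nasal (sonority 4).
/k/ is a stop (sonority 1).
/θ/→/h/: 3→3 (plateau, allowed) — ok.
/h/→/ŋ/: 3→4 (rises) — ok.
/ŋ/→/m/: 4→4 (plateau, allowed) — ok.
/m/→/k/: 4→1 (does not rise) — violation.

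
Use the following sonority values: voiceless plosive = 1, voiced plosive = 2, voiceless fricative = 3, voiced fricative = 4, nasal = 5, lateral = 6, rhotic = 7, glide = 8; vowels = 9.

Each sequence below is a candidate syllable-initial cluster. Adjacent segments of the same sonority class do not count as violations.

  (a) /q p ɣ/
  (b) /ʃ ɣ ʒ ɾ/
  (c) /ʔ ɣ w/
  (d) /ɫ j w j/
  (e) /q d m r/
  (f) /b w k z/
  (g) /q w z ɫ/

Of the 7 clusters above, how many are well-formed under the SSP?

(a) /q p ɣ/: profile 1-1-4 — obeys.
(b) /ʃ ɣ ʒ ɾ/: profile 3-4-4-7 — obeys.
(c) /ʔ ɣ w/: profile 1-4-8 — obeys.
(d) /ɫ j w j/: profile 6-8-8-8 — obeys.
(e) /q d m r/: profile 1-2-5-7 — obeys.
(f) /b w k z/: profile 2-8-1-4 — violates.
(g) /q w z ɫ/: profile 1-8-4-6 — violates.

5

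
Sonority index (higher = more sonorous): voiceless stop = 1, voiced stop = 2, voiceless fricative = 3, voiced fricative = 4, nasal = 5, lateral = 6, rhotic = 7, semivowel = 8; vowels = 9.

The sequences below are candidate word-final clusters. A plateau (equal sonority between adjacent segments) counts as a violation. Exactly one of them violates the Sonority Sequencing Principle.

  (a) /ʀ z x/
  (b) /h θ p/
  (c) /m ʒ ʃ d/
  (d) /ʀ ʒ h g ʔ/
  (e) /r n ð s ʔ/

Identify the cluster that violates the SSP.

(a) /ʀ z x/: profile 7-4-3 — obeys.
(b) /h θ p/: profile 3-3-1 — violates.
(c) /m ʒ ʃ d/: profile 5-4-3-2 — obeys.
(d) /ʀ ʒ h g ʔ/: profile 7-4-3-2-1 — obeys.
(e) /r n ð s ʔ/: profile 7-5-4-3-1 — obeys.

b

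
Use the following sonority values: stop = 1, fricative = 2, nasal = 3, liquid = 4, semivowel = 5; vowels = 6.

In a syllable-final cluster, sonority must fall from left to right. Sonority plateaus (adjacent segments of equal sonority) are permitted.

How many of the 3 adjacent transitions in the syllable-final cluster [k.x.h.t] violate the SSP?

1

/k/ is a stop (sonority 1).
/x/ is a fricative (sonority 2).
/h/ is a fricative (sonority 2).
/t/ is a stop (sonority 1).
/k/→/x/: 1→2 (does not fall) — violation.
/x/→/h/: 2→2 (plateau, allowed) — ok.
/h/→/t/: 2→1 (falls) — ok.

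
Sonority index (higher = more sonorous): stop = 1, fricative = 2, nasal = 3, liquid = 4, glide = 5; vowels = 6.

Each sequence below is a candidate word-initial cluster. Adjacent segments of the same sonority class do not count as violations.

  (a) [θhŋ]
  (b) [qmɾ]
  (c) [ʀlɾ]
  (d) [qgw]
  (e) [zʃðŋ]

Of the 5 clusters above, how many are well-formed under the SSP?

(a) 2-2-3 → obeys
(b) 1-3-4 → obeys
(c) 4-4-4 → obeys
(d) 1-1-5 → obeys
(e) 2-2-2-3 → obeys

5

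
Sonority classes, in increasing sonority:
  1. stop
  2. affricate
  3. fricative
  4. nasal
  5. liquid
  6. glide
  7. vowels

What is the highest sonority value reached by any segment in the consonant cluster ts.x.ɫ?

/ts/ — affricate, sonority 2.
/x/ — fricative, sonority 3.
/ɫ/ — liquid, sonority 5.
The maximum is 5.

5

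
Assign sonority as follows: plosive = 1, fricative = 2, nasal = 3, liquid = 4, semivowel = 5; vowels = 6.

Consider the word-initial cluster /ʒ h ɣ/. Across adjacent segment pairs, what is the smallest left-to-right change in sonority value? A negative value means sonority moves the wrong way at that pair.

/ʒ/ — fricative, sonority 2.
/h/ — fricative, sonority 2.
/ɣ/ — fricative, sonority 2.
/ʒ/→/h/: change +0.
/h/→/ɣ/: change +0.
Minimum = 0.

0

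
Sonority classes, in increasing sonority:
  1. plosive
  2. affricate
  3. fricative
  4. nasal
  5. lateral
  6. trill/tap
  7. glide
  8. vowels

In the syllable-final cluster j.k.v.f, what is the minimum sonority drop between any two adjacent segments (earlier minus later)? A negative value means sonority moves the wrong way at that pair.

-2

/j/ — glide, sonority 7.
/k/ — plosive, sonority 1.
/v/ — fricative, sonority 3.
/f/ — fricative, sonority 3.
/j/→/k/: change +6.
/k/→/v/: change -2.
/v/→/f/: change +0.
Minimum = -2.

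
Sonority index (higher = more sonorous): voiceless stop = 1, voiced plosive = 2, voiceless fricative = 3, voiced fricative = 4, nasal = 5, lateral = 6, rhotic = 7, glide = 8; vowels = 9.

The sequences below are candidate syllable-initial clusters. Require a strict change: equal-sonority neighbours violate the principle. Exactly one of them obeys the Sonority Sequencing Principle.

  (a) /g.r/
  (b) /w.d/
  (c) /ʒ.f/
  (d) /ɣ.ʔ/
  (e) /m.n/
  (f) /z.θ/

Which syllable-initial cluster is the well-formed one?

(a) sonority 2-7: well-formed.
(b) sonority 8-2: ill-formed.
(c) sonority 4-3: ill-formed.
(d) sonority 4-1: ill-formed.
(e) sonority 5-5: ill-formed.
(f) sonority 4-3: ill-formed.

a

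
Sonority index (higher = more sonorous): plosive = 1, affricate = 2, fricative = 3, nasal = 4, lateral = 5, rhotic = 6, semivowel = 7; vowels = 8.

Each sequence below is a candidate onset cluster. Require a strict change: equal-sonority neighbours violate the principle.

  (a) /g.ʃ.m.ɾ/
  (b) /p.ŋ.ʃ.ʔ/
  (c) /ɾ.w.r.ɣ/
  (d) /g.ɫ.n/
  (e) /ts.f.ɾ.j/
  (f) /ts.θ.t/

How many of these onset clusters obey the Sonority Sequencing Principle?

(a) 1-3-4-6 → obeys
(b) 1-4-3-1 → violates
(c) 6-7-6-3 → violates
(d) 1-5-4 → violates
(e) 2-3-6-7 → obeys
(f) 2-3-1 → violates

2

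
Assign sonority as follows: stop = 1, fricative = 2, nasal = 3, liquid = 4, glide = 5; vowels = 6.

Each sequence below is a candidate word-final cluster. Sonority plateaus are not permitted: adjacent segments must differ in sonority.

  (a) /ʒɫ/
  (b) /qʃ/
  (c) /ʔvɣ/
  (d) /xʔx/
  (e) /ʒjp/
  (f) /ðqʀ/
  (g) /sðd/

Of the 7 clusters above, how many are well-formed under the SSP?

(a) /ʒɫ/: profile 2-4 — violates.
(b) /qʃ/: profile 1-2 — violates.
(c) /ʔvɣ/: profile 1-2-2 — violates.
(d) /xʔx/: profile 2-1-2 — violates.
(e) /ʒjp/: profile 2-5-1 — violates.
(f) /ðqʀ/: profile 2-1-4 — violates.
(g) /sðd/: profile 2-2-1 — violates.

0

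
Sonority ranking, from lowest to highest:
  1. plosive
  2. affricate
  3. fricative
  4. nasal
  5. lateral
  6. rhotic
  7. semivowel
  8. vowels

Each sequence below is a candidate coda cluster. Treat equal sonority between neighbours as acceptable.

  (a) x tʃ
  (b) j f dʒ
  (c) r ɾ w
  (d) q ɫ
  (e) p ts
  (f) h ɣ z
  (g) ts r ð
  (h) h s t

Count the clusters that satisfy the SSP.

4

(a) 3-2 → obeys
(b) 7-3-2 → obeys
(c) 6-6-7 → violates
(d) 1-5 → violates
(e) 1-2 → violates
(f) 3-3-3 → obeys
(g) 2-6-3 → violates
(h) 3-3-1 → obeys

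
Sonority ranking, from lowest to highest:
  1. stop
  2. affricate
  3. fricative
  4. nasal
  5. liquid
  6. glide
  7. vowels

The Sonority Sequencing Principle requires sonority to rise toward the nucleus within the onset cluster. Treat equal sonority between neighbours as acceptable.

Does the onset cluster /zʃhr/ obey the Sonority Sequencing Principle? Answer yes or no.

yes

/z/: fricative = 3.
/ʃ/: fricative = 3.
/h/: fricative = 3.
/r/: liquid = 5.
The profile 3-3-3-5 is non-decreasing (plateaus allowed), so the onset cluster satisfies the SSP.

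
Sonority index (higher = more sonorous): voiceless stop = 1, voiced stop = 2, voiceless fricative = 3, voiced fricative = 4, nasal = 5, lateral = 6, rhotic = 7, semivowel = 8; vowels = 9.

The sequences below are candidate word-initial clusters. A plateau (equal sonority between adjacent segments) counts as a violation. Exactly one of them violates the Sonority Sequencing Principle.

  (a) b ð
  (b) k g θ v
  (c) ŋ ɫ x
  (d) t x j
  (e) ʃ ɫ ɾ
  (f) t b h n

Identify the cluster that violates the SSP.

c

(a) b ð: profile 2-4 — obeys.
(b) k g θ v: profile 1-2-3-4 — obeys.
(c) ŋ ɫ x: profile 5-6-3 — violates.
(d) t x j: profile 1-3-8 — obeys.
(e) ʃ ɫ ɾ: profile 3-6-7 — obeys.
(f) t b h n: profile 1-2-3-5 — obeys.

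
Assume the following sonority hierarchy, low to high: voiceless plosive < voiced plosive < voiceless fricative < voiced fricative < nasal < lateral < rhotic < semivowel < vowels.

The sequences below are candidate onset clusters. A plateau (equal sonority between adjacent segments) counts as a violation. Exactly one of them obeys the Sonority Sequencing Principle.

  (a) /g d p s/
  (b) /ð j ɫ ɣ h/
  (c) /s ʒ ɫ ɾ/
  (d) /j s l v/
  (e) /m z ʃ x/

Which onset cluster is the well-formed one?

(a) /g d p s/: profile 2-2-1-3 — violates.
(b) /ð j ɫ ɣ h/: profile 4-8-6-4-3 — violates.
(c) /s ʒ ɫ ɾ/: profile 3-4-6-7 — obeys.
(d) /j s l v/: profile 8-3-6-4 — violates.
(e) /m z ʃ x/: profile 5-4-3-3 — violates.

c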